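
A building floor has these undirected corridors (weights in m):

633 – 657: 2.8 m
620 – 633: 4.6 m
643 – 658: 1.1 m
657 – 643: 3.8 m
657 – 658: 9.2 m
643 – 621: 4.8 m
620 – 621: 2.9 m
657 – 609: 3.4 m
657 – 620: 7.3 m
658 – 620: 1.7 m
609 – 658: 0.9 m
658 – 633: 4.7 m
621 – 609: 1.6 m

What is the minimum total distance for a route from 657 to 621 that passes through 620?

Best 657 to 620: 657 → 609 → 658 → 620 costing 6
Best 620 to 621: 620 → 621 costing 2.9
Total via 620: 6 + 2.9 = 8.9 m.

8.9 m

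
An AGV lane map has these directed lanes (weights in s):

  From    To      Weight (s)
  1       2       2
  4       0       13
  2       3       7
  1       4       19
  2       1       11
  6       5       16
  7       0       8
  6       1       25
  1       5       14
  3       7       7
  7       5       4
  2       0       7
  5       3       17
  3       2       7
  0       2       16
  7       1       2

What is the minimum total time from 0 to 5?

Running Dijkstra from 0:
0: 0
2: 16  (via 0)
3: 23  (via 2)
1: 27  (via 2)
7: 30  (via 3)
5: 34  (via 7)
Shortest route: 0–2–3–7–5 = 34 s.

34 s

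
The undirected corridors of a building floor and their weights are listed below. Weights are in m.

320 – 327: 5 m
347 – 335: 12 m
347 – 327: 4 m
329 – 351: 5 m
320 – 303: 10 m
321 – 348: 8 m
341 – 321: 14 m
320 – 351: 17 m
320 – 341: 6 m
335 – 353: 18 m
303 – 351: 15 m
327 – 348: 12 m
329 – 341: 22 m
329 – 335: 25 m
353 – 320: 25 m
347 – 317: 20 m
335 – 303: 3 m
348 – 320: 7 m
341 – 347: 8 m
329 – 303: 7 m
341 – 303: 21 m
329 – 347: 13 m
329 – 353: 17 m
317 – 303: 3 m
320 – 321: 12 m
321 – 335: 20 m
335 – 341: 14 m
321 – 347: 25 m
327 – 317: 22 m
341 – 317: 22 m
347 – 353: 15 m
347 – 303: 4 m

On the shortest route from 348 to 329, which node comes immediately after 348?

320

Candidate routes:
348 → 320 → 303 → 329: 7+10+7 = 24
348 → 327 → 347 → 303 → 329: 12+4+4+7 = 27
348 → 320 → 327 → 347 → 303 → 329: 7+5+4+4+7 = 27
Cheapest is 348 → 320 → 303 → 329 at 24 m.
So from 348 the first move is to 320.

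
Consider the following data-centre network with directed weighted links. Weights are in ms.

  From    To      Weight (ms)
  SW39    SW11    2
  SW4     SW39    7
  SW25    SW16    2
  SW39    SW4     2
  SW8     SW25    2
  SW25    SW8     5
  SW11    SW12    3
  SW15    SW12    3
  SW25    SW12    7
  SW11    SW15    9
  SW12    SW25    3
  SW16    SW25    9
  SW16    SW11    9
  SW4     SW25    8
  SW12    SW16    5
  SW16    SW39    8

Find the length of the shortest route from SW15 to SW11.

17 ms

Settle nodes by increasing distance from SW15:
SW15: 0
SW12: 3  (via SW15)
SW25: 6  (via SW12)
SW16: 8  (via SW12)
SW8: 11  (via SW25)
SW39: 16  (via SW16)
SW11: 17  (via SW16)
Shortest route: SW15 → SW12 → SW16 → SW11 = 17 ms.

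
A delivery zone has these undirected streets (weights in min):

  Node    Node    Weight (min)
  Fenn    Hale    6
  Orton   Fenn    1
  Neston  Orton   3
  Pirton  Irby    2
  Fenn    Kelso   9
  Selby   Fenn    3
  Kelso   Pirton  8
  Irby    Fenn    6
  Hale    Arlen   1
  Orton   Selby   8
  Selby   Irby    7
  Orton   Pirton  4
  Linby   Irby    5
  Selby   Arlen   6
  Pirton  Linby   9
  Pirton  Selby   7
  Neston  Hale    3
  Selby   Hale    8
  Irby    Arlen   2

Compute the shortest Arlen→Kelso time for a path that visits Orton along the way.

17 min

Shortest Arlen→Orton: Arlen–Hale–Neston–Orton = 7
Shortest Orton→Kelso: Orton–Fenn–Kelso = 10
Total via Orton: 7 + 10 = 17 min.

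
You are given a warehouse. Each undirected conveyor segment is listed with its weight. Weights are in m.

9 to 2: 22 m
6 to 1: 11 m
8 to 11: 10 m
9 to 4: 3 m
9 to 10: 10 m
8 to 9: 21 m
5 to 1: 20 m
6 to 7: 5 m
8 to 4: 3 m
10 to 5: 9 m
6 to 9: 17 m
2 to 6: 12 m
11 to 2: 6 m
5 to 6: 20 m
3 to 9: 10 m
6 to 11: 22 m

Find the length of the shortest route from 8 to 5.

Shortest distances from 8:
8: 0
4: 3  (via 8)
9: 6  (via 4)
11: 10  (via 8)
2: 16  (via 11)
3: 16  (via 9)
10: 16  (via 9)
6: 23  (via 9)
5: 25  (via 10)
Shortest route: 8 → 4 → 9 → 10 → 5 = 25 m.

25 m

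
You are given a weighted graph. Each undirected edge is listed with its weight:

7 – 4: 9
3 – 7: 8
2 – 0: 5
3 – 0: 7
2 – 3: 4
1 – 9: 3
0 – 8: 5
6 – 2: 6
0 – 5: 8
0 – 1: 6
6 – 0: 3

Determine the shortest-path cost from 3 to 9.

Settle nodes by increasing distance from 3:
3: 0
2: 4  (via 3)
0: 7  (via 3)
7: 8  (via 3)
6: 10  (via 2)
8: 12  (via 0)
1: 13  (via 0)
5: 15  (via 0)
9: 16  (via 1)
Shortest route: 3–0–1–9 = 16.

16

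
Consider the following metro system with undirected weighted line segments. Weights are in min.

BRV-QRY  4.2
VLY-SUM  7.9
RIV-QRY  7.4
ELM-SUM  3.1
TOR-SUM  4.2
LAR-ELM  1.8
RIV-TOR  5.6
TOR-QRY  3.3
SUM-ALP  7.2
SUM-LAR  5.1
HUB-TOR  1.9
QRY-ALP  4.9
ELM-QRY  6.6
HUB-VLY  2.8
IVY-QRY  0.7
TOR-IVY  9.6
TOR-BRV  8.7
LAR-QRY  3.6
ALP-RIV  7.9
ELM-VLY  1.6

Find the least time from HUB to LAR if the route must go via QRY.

Best HUB to QRY: HUB → TOR → QRY costing 5.2
Best QRY to LAR: QRY → LAR costing 3.6
Total via QRY: 5.2 + 3.6 = 8.8 min.

8.8 min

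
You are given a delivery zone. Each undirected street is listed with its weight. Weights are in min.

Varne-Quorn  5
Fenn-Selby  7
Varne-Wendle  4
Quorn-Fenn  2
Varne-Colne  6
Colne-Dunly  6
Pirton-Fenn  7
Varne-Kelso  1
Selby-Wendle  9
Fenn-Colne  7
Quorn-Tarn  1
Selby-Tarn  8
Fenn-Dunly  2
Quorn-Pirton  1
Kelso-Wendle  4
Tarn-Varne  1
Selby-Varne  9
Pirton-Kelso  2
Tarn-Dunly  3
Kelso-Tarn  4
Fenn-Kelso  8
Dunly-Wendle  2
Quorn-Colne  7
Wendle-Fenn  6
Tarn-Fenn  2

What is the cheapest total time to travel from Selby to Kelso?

10 min

Running Dijkstra from Selby:
Selby: 0
Fenn: 7  (via Selby)
Tarn: 8  (via Selby)
Wendle: 9  (via Selby)
Dunly: 9  (via Fenn)
Quorn: 9  (via Fenn)
Varne: 9  (via Selby)
Kelso: 10  (via Varne)
Shortest route: Selby → Varne → Kelso = 10 min.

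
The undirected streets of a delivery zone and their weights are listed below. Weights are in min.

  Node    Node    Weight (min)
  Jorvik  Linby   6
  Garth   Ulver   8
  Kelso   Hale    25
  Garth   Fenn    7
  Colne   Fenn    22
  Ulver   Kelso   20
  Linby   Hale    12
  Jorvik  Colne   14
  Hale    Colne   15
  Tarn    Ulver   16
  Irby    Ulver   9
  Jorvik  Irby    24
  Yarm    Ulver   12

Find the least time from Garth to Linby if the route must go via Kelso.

Best Garth to Kelso: Garth–Ulver–Kelso costing 28
Best Kelso to Linby: Kelso–Hale–Linby costing 37
Total via Kelso: 28 + 37 = 65 min.

65 min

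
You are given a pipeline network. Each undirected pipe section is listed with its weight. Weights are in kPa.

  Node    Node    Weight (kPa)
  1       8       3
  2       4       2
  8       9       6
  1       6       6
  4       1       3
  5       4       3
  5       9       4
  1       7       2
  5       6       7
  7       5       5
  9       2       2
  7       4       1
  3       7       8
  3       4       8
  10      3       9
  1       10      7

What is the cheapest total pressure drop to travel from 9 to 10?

14 kPa

Settle nodes by increasing distance from 9:
9: 0
2: 2  (via 9)
4: 4  (via 2)
5: 4  (via 9)
7: 5  (via 4)
8: 6  (via 9)
1: 7  (via 4)
6: 11  (via 5)
3: 12  (via 4)
10: 14  (via 1)
Shortest route: 9 → 2 → 4 → 1 → 10 = 14 kPa.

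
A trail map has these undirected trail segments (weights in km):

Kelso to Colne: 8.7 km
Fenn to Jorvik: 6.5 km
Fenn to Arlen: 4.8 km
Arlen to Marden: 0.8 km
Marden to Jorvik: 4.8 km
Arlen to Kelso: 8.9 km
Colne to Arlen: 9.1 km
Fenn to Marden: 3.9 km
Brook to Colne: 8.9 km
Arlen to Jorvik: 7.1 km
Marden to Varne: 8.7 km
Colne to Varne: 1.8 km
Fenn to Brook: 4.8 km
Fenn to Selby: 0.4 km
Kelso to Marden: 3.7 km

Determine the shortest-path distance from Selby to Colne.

Compare a few routes:
Selby - Fenn - Brook - Colne: 0.4+4.8+8.9 = 14.1
Selby - Fenn - Marden - Arlen - Colne: 0.4+3.9+0.8+9.1 = 14.2
The minimum is 14.1 km via Selby - Fenn - Brook - Colne.

14.1 km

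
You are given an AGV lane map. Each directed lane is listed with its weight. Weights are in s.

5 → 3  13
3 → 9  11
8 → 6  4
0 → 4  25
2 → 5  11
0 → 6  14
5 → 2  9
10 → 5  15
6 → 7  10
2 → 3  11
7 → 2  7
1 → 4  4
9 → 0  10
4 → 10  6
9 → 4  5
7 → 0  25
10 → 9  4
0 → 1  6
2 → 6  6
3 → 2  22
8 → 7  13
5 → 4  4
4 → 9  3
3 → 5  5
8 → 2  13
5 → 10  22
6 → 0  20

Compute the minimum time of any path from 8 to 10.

34 s

Shortest distances from 8:
8: 0
6: 4  (via 8)
2: 13  (via 8)
7: 13  (via 8)
0: 24  (via 6)
3: 24  (via 2)
5: 24  (via 2)
4: 28  (via 5)
1: 30  (via 0)
9: 31  (via 4)
10: 34  (via 4)
Shortest route: 8 → 2 → 5 → 4 → 10 = 34 s.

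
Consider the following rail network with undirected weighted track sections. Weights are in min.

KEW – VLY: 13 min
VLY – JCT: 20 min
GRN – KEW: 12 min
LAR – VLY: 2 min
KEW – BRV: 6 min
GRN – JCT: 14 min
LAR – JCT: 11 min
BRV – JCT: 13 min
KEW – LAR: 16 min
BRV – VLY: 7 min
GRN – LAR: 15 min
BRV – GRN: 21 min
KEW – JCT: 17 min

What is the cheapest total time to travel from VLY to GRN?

Settle nodes by increasing distance from VLY:
VLY: 0
LAR: 2  (via VLY)
BRV: 7  (via VLY)
JCT: 13  (via LAR)
KEW: 13  (via VLY)
GRN: 17  (via LAR)
Shortest route: VLY–LAR–GRN = 17 min.

17 min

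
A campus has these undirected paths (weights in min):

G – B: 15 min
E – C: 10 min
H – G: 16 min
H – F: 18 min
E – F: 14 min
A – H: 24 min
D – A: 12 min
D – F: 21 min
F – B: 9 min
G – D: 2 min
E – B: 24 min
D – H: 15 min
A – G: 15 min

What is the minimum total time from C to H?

42 min

Running Dijkstra from C:
C: 0
E: 10  (via C)
F: 24  (via E)
B: 33  (via F)
H: 42  (via F)
Shortest route: C–E–F–H = 42 min.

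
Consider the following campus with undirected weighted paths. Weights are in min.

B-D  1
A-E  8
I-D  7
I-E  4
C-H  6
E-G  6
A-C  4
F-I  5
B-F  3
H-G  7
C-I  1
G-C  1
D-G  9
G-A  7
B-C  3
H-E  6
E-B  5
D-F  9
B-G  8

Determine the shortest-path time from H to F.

Shortest distances from H:
H: 0
C: 6  (via H)
E: 6  (via H)
G: 7  (via H)
I: 7  (via C)
B: 9  (via C)
A: 10  (via C)
D: 10  (via B)
F: 12  (via I)
Shortest route: H → C → I → F = 12 min.

12 min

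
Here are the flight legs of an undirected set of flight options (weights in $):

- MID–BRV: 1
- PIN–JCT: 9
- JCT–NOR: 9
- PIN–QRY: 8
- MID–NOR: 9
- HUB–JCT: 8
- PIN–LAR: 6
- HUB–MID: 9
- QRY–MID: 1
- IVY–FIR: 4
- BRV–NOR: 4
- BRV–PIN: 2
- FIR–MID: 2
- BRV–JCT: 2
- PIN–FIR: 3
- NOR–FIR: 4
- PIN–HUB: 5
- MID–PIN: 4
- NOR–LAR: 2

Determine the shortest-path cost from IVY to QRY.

$7

Compare a few routes:
IVY–FIR–NOR–BRV–MID–QRY: 4+4+4+1+1 = 14
IVY–FIR–PIN–MID–QRY: 4+3+4+1 = 12
IVY–FIR–PIN–BRV–MID–QRY: 4+3+2+1+1 = 11
IVY–FIR–MID–QRY: 4+2+1 = 7
The minimum is $7 via IVY–FIR–MID–QRY.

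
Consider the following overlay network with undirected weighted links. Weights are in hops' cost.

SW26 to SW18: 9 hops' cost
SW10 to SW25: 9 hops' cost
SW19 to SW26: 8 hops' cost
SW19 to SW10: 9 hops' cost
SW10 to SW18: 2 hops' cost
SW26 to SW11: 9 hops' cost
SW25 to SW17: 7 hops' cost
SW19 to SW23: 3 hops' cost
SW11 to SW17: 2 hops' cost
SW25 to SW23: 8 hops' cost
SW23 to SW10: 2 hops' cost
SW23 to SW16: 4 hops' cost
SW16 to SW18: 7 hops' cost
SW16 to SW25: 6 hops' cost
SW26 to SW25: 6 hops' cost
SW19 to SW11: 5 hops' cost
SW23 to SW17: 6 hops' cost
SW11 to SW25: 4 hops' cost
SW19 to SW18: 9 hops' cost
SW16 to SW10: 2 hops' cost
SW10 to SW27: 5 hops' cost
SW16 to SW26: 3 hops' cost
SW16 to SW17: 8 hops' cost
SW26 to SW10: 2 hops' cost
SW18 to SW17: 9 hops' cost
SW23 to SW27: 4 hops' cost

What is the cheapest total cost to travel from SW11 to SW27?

12 hops' cost

Running Dijkstra from SW11:
SW11: 0
SW17: 2  (via SW11)
SW25: 4  (via SW11)
SW19: 5  (via SW11)
SW23: 8  (via SW17)
SW26: 9  (via SW11)
SW10: 10  (via SW23)
SW16: 10  (via SW17)
SW18: 11  (via SW17)
SW27: 12  (via SW23)
Shortest route: SW11 → SW17 → SW23 → SW27 = 12 hops' cost.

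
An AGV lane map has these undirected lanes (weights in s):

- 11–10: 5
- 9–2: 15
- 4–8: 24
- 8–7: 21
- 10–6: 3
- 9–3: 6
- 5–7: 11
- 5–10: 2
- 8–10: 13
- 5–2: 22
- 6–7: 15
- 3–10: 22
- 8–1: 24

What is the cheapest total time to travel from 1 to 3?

59 s

Candidate routes:
1 → 8 → 10 → 5 → 2 → 9 → 3: 24+13+2+22+15+6 = 82
1 → 8 → 7 → 5 → 10 → 3: 24+21+11+2+22 = 80
1 → 8 → 7 → 6 → 10 → 3: 24+21+15+3+22 = 85
1 → 8 → 10 → 3: 24+13+22 = 59
The minimum is 59 s via 1 → 8 → 10 → 3.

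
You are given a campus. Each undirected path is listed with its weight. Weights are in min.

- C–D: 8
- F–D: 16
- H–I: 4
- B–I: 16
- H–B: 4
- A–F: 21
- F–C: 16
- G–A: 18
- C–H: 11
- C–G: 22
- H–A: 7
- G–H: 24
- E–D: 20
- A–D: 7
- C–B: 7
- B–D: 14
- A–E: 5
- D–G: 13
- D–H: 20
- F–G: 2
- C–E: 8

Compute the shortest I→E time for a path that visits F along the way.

54 min

Shortest I→F: I → H → G → F = 30
Shortest F→E: F → C → E = 24
Total via F: 30 + 24 = 54 min.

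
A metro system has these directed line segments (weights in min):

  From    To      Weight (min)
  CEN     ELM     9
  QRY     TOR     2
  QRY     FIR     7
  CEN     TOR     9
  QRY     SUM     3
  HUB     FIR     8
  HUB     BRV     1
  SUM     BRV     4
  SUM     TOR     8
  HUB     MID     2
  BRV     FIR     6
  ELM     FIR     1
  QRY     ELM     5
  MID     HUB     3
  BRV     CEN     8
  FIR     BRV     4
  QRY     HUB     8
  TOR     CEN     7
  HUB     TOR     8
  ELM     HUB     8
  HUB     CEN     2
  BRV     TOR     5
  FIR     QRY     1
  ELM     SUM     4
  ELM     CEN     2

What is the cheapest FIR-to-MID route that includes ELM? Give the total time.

16 min

Shortest FIR→ELM: FIR → QRY → ELM = 6
Shortest ELM→MID: ELM → HUB → MID = 10
Total via ELM: 6 + 10 = 16 min.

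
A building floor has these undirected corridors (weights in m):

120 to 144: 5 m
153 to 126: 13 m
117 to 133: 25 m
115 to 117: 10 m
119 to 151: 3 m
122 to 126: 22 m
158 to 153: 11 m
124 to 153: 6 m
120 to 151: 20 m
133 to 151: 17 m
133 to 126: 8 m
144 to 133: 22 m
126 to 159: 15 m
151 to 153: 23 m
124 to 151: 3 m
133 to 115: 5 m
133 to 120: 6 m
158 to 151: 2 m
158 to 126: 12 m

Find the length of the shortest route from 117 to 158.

34 m

Shortest distances from 117:
117: 0
115: 10  (via 117)
133: 15  (via 115)
120: 21  (via 133)
126: 23  (via 133)
144: 26  (via 120)
151: 32  (via 133)
158: 34  (via 151)
Shortest route: 117–115–133–151–158 = 34 m.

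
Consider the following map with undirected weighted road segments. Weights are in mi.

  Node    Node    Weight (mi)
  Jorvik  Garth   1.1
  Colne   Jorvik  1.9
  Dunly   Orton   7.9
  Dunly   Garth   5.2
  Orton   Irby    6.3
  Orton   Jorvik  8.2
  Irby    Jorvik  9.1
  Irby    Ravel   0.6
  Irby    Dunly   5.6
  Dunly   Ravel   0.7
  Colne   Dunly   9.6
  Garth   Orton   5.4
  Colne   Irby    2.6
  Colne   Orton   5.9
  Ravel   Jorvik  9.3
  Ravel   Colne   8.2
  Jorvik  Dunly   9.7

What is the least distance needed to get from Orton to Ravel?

Shortest distances from Orton:
Orton: 0
Garth: 5.4  (via Orton)
Colne: 5.9  (via Orton)
Irby: 6.3  (via Orton)
Jorvik: 6.5  (via Garth)
Ravel: 6.9  (via Irby)
Shortest route: Orton → Irby → Ravel = 6.9 mi.

6.9 mi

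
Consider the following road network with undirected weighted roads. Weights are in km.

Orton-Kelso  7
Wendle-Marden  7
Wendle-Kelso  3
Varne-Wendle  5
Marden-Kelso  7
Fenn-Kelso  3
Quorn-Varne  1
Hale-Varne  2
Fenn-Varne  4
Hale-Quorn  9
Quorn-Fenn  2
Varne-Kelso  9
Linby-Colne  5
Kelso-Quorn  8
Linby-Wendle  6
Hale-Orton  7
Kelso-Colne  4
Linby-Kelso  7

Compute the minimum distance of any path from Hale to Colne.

12 km

Shortest distances from Hale:
Hale: 0
Varne: 2  (via Hale)
Quorn: 3  (via Varne)
Fenn: 5  (via Quorn)
Wendle: 7  (via Varne)
Orton: 7  (via Hale)
Kelso: 8  (via Fenn)
Colne: 12  (via Kelso)
Shortest route: Hale–Varne–Quorn–Fenn–Kelso–Colne = 12 km.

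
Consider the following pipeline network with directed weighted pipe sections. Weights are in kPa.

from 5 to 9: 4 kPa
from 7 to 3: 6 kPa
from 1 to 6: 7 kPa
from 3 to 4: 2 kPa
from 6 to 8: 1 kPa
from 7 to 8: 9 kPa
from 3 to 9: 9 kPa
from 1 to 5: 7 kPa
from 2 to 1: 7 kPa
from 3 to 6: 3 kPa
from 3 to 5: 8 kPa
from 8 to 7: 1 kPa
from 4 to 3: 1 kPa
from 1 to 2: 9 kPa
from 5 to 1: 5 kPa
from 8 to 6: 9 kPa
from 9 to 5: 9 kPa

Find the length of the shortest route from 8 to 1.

Candidate routes:
8 - 7 - 3 - 9 - 5 - 1: 1+6+9+9+5 = 30
8 - 7 - 3 - 5 - 1: 1+6+8+5 = 20
The minimum is 20 kPa via 8 - 7 - 3 - 5 - 1.

20 kPa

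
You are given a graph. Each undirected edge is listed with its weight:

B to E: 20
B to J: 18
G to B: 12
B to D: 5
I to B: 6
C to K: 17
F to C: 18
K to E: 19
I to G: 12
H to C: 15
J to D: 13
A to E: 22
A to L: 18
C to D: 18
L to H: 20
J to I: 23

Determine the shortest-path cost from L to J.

Candidate routes:
L - H - C - D - J: 20+15+18+13 = 66
L - A - E - B - J: 18+22+20+18 = 78
L - H - C - D - B - J: 20+15+18+5+18 = 76
Cheapest is L - H - C - D - J at 66.

66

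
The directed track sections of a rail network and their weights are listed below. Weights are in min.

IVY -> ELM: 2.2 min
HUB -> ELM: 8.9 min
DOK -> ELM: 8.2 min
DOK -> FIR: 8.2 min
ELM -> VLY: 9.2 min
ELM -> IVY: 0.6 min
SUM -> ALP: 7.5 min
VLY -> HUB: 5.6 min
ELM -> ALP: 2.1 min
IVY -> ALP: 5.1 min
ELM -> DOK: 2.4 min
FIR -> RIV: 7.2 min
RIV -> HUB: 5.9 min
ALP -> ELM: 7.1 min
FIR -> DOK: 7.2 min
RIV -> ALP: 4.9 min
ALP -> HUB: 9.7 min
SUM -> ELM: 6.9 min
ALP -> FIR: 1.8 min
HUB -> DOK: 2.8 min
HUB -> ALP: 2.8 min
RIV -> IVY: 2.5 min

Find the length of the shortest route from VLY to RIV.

17.4 min

Running Dijkstra from VLY:
VLY: 0
HUB: 5.6  (via VLY)
DOK: 8.4  (via HUB)
ALP: 8.4  (via HUB)
FIR: 10.2  (via ALP)
ELM: 14.5  (via HUB)
IVY: 15.1  (via ELM)
RIV: 17.4  (via FIR)
Shortest route: VLY → HUB → ALP → FIR → RIV = 17.4 min.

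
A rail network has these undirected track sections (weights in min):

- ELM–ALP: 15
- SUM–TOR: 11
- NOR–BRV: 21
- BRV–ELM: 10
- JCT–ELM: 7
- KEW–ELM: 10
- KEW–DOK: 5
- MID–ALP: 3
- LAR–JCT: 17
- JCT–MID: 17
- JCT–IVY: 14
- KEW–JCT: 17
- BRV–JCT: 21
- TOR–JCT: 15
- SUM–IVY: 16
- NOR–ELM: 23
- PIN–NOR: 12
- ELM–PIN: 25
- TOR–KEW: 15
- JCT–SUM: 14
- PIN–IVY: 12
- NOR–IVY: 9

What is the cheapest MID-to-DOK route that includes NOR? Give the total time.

78 min

Best MID to NOR: MID–JCT–IVY–NOR costing 40
Shortest NOR→DOK: NOR–ELM–KEW–DOK = 38
Total via NOR: 40 + 38 = 78 min.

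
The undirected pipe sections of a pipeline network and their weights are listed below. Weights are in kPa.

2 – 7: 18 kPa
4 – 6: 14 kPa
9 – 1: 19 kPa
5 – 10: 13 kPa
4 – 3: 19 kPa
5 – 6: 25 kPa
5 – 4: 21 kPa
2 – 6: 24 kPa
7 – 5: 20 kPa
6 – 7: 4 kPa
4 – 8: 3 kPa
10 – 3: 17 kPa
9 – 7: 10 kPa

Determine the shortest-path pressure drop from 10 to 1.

Running Dijkstra from 10:
10: 0
5: 13  (via 10)
3: 17  (via 10)
7: 33  (via 5)
4: 34  (via 5)
6: 37  (via 7)
8: 37  (via 4)
9: 43  (via 7)
2: 51  (via 7)
1: 62  (via 9)
Shortest route: 10 → 5 → 7 → 9 → 1 = 62 kPa.

62 kPa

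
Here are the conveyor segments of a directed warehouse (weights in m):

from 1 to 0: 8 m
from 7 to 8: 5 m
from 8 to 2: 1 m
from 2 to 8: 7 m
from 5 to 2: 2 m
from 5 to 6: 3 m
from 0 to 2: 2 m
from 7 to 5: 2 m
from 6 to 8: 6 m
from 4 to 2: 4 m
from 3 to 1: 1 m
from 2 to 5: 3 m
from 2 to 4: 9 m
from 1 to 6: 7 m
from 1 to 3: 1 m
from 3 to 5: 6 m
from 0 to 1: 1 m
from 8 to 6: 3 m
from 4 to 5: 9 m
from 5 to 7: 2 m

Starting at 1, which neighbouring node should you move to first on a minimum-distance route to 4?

3

Enumerating some paths:
1 → 0 → 2 → 4: 8+2+9 = 19
1 → 3 → 5 → 7 → 8 → 2 → 4: 1+6+2+5+1+9 = 24
1 → 3 → 5 → 2 → 4: 1+6+2+9 = 18
1 → 6 → 8 → 2 → 4: 7+6+1+9 = 23
Cheapest is 1 → 3 → 5 → 2 → 4 at 18 m.
So from 1 the first move is to 3.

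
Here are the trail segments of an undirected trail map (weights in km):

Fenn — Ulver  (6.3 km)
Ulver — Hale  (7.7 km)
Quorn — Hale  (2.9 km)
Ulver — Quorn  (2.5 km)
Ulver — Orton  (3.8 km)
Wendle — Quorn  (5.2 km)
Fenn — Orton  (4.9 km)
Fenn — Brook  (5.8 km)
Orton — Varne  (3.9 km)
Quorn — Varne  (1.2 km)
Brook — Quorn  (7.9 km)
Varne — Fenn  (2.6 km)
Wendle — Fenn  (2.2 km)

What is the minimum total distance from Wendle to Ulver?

Running Dijkstra from Wendle:
Wendle: 0
Fenn: 2.2  (via Wendle)
Varne: 4.8  (via Fenn)
Quorn: 5.2  (via Wendle)
Orton: 7.1  (via Fenn)
Ulver: 7.7  (via Quorn)
Shortest route: Wendle–Quorn–Ulver = 7.7 km.

7.7 km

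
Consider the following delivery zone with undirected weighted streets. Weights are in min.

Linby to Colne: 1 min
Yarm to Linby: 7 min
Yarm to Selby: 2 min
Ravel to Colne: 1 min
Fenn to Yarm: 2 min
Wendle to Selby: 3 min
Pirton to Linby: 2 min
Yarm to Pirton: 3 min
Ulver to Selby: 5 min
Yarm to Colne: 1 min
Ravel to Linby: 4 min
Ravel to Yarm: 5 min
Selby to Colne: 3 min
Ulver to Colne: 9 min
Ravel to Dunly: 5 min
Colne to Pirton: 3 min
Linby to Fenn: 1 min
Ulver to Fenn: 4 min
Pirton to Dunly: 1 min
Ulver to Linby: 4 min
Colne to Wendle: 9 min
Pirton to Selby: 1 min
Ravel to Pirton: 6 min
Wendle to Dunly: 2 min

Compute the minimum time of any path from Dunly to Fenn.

4 min

Enumerating some paths:
Dunly–Pirton–Colne–Linby–Fenn: 1+3+1+1 = 6
Dunly–Pirton–Linby–Fenn: 1+2+1 = 4
Dunly–Pirton–Yarm–Fenn: 1+3+2 = 6
Dunly–Pirton–Selby–Yarm–Fenn: 1+1+2+2 = 6
The minimum is 4 min via Dunly–Pirton–Linby–Fenn.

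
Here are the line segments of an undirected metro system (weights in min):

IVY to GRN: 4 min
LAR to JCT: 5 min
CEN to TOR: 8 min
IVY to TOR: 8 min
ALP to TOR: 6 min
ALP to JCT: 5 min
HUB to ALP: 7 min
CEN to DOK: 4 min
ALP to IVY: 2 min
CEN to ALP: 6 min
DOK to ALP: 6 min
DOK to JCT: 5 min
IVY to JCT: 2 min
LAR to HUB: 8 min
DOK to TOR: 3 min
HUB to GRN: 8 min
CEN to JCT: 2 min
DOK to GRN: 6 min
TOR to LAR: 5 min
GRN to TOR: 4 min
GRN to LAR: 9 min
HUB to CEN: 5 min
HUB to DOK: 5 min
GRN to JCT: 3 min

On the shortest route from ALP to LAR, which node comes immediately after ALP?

Enumerating some paths:
ALP–IVY–JCT–LAR: 2+2+5 = 9
ALP–TOR–LAR: 6+5 = 11
ALP–JCT–LAR: 5+5 = 10
Cheapest is ALP–IVY–JCT–LAR at 9 min.
So from ALP the first move is to IVY.

IVY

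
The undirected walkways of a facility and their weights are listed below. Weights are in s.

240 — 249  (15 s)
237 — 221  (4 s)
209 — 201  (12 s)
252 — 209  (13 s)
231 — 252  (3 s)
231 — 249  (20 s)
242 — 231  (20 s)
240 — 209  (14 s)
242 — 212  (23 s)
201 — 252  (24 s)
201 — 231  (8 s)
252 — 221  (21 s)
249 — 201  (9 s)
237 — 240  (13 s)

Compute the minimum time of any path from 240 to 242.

50 s

Running Dijkstra from 240:
240: 0
237: 13  (via 240)
209: 14  (via 240)
249: 15  (via 240)
221: 17  (via 237)
201: 24  (via 249)
252: 27  (via 209)
231: 30  (via 252)
242: 50  (via 231)
Shortest route: 240–209–252–231–242 = 50 s.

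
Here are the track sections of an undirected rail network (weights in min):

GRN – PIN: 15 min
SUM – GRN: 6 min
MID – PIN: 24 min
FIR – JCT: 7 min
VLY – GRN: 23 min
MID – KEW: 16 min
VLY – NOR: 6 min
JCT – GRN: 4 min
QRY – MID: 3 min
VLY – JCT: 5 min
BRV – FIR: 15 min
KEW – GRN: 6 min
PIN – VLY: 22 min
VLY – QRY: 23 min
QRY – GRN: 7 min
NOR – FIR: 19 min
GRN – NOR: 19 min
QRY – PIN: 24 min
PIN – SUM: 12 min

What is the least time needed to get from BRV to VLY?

Candidate routes:
BRV - FIR - NOR - VLY: 15+19+6 = 40
BRV - FIR - JCT - VLY: 15+7+5 = 27
Cheapest is BRV - FIR - JCT - VLY at 27 min.

27 min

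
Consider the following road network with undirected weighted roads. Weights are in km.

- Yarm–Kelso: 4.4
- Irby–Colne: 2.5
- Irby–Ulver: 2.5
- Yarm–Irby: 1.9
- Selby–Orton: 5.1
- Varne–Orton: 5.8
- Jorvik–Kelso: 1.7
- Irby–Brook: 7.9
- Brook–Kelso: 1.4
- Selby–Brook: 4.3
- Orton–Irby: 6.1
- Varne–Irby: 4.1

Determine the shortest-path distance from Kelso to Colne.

Enumerating some paths:
Kelso - Brook - Selby - Orton - Irby - Colne: 1.4+4.3+5.1+6.1+2.5 = 19.4
Kelso - Yarm - Irby - Colne: 4.4+1.9+2.5 = 8.8
Kelso - Brook - Irby - Colne: 1.4+7.9+2.5 = 11.8
The minimum is 8.8 km via Kelso - Yarm - Irby - Colne.

8.8 km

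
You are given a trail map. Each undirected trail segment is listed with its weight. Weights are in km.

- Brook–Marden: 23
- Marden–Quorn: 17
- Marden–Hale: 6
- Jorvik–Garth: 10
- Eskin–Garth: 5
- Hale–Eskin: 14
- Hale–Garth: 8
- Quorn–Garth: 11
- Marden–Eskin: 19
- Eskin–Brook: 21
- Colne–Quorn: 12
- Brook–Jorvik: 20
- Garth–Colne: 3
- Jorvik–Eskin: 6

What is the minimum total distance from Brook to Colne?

29 km

Running Dijkstra from Brook:
Brook: 0
Jorvik: 20  (via Brook)
Eskin: 21  (via Brook)
Marden: 23  (via Brook)
Garth: 26  (via Eskin)
Colne: 29  (via Garth)
Shortest route: Brook–Eskin–Garth–Colne = 29 km.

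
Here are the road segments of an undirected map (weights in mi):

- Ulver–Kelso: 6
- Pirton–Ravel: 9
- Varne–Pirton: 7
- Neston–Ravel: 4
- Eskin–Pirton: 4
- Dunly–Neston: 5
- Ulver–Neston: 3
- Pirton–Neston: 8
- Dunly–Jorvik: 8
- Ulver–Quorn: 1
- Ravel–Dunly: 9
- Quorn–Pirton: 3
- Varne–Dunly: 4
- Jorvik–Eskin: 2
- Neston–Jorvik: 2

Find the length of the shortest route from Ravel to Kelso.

13 mi

Settle nodes by increasing distance from Ravel:
Ravel: 0
Neston: 4  (via Ravel)
Jorvik: 6  (via Neston)
Ulver: 7  (via Neston)
Quorn: 8  (via Ulver)
Eskin: 8  (via Jorvik)
Pirton: 9  (via Ravel)
Dunly: 9  (via Ravel)
Varne: 13  (via Dunly)
Kelso: 13  (via Ulver)
Shortest route: Ravel–Neston–Ulver–Kelso = 13 mi.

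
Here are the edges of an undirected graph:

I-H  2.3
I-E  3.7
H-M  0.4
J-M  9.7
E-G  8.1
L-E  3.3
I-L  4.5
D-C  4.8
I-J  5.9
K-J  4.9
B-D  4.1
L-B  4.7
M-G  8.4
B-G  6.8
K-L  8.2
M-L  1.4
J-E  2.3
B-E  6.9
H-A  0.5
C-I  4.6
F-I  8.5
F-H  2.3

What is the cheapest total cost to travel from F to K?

12.3

Settle nodes by increasing distance from F:
F: 0
H: 2.3  (via F)
M: 2.7  (via H)
A: 2.8  (via H)
L: 4.1  (via M)
I: 4.6  (via H)
E: 7.4  (via L)
B: 8.8  (via L)
C: 9.2  (via I)
J: 9.7  (via E)
G: 11.1  (via M)
K: 12.3  (via L)
Shortest route: F → H → M → L → K = 12.3.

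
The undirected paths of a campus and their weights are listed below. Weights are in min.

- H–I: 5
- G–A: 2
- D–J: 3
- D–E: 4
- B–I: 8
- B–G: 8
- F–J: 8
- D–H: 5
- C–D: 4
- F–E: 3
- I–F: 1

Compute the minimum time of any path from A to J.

Settle nodes by increasing distance from A:
A: 0
G: 2  (via A)
B: 10  (via G)
I: 18  (via B)
F: 19  (via I)
E: 22  (via F)
H: 23  (via I)
D: 26  (via E)
J: 27  (via F)
Shortest route: A → G → B → I → F → J = 27 min.

27 min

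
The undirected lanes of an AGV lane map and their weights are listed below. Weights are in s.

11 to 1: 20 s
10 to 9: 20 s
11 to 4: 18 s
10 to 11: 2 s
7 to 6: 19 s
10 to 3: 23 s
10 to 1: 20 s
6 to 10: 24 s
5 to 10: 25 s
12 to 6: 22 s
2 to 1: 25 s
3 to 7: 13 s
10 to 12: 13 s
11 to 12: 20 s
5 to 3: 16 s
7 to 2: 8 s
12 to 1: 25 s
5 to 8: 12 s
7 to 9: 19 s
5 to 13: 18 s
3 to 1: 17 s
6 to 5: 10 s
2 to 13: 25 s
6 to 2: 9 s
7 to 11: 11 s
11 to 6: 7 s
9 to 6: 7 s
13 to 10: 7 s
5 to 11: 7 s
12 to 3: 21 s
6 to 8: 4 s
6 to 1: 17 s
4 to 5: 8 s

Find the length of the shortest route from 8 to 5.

12 s

Enumerating some paths:
8–5: 12 = 12
8–6–11–5: 4+7+7 = 18
8–6–5: 4+10 = 14
The minimum is 12 s via 8–5.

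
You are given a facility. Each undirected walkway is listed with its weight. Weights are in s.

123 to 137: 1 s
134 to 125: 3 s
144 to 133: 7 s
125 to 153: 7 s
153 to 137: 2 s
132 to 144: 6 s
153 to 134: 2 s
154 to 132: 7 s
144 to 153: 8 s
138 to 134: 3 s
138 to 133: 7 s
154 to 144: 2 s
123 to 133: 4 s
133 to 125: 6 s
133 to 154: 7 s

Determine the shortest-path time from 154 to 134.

12 s

Running Dijkstra from 154:
154: 0
144: 2  (via 154)
133: 7  (via 154)
132: 7  (via 154)
153: 10  (via 144)
123: 11  (via 133)
137: 12  (via 153)
134: 12  (via 153)
Shortest route: 154 → 144 → 153 → 134 = 12 s.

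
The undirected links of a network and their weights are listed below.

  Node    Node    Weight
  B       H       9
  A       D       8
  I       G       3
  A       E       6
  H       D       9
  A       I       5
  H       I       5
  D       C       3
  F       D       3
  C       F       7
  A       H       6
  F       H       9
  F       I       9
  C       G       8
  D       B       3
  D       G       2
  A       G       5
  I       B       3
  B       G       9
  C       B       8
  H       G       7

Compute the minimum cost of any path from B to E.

Settle nodes by increasing distance from B:
B: 0
D: 3  (via B)
I: 3  (via B)
G: 5  (via D)
C: 6  (via D)
F: 6  (via D)
A: 8  (via I)
H: 8  (via I)
E: 14  (via A)
Shortest route: B → I → A → E = 14.

14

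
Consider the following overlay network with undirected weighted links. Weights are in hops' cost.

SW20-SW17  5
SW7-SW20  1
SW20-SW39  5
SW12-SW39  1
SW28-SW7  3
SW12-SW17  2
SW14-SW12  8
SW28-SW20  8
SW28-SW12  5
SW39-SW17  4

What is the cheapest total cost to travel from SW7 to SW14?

15 hops' cost

Running Dijkstra from SW7:
SW7: 0
SW20: 1  (via SW7)
SW28: 3  (via SW7)
SW17: 6  (via SW20)
SW39: 6  (via SW20)
SW12: 7  (via SW39)
SW14: 15  (via SW12)
Shortest route: SW7 → SW20 → SW39 → SW12 → SW14 = 15 hops' cost.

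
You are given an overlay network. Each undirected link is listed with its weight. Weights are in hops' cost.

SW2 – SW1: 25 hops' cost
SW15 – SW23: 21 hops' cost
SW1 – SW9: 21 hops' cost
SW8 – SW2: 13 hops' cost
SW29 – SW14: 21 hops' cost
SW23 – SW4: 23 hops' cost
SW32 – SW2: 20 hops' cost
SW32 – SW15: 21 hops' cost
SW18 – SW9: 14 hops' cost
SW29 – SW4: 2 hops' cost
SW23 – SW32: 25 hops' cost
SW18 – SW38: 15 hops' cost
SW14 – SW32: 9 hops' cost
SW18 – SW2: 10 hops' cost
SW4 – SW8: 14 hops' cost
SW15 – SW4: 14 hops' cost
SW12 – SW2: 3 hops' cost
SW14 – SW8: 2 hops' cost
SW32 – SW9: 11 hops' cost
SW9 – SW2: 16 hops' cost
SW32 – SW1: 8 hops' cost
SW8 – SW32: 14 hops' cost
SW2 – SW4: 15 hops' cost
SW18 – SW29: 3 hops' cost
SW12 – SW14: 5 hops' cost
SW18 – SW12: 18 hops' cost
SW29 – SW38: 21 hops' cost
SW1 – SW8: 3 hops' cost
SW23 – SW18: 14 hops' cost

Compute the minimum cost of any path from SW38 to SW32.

40 hops' cost

Shortest distances from SW38:
SW38: 0
SW18: 15  (via SW38)
SW29: 18  (via SW18)
SW4: 20  (via SW29)
SW2: 25  (via SW18)
SW12: 28  (via SW2)
SW9: 29  (via SW18)
SW23: 29  (via SW18)
SW14: 33  (via SW12)
SW15: 34  (via SW4)
SW8: 34  (via SW4)
SW1: 37  (via SW8)
SW32: 40  (via SW9)
Shortest route: SW38–SW18–SW9–SW32 = 40 hops' cost.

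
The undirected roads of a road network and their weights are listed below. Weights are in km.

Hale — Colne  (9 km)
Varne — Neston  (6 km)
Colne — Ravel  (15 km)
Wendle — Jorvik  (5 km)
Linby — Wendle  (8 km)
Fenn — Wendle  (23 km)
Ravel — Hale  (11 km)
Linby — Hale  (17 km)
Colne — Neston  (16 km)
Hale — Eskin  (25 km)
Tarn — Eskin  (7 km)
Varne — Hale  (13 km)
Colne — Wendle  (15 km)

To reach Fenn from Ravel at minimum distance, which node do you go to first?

Compare a few routes:
Ravel → Colne → Wendle → Fenn: 15+15+23 = 53
Ravel → Hale → Colne → Wendle → Fenn: 11+9+15+23 = 58
Ravel → Hale → Linby → Wendle → Fenn: 11+17+8+23 = 59
The minimum is 53 km via Ravel → Colne → Wendle → Fenn.
So from Ravel the first move is to Colne.

Colne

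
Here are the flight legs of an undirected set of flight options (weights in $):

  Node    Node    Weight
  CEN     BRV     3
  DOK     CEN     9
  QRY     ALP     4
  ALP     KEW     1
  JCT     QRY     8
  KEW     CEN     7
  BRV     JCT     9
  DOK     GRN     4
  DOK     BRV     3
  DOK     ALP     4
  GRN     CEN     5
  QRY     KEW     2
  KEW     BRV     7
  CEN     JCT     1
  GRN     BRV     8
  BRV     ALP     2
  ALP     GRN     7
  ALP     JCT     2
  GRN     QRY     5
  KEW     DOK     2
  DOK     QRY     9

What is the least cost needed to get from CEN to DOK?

Shortest distances from CEN:
CEN: 0
JCT: 1  (via CEN)
ALP: 3  (via JCT)
BRV: 3  (via CEN)
KEW: 4  (via ALP)
GRN: 5  (via CEN)
QRY: 6  (via KEW)
DOK: 6  (via BRV)
Shortest route: CEN → BRV → DOK = $6.

$6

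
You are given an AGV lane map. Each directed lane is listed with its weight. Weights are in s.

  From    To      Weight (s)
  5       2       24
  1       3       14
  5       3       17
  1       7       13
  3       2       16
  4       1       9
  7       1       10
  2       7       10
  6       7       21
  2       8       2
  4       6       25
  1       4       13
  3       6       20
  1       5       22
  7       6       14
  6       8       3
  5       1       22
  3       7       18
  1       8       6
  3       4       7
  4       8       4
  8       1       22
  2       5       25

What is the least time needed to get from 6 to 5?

Running Dijkstra from 6:
6: 0
8: 3  (via 6)
7: 21  (via 6)
1: 25  (via 8)
4: 38  (via 1)
3: 39  (via 1)
5: 47  (via 1)
Shortest route: 6–8–1–5 = 47 s.

47 s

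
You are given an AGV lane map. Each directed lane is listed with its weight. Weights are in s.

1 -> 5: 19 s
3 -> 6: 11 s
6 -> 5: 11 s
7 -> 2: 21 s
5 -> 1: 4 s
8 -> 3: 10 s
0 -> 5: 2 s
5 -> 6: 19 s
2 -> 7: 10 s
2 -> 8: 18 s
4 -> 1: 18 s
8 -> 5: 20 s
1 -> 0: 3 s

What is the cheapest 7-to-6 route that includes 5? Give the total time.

Best 7 to 5: 7–2–8–5 costing 59
Shortest 5→6: 5–6 = 19
Total via 5: 59 + 19 = 78 s.

78 s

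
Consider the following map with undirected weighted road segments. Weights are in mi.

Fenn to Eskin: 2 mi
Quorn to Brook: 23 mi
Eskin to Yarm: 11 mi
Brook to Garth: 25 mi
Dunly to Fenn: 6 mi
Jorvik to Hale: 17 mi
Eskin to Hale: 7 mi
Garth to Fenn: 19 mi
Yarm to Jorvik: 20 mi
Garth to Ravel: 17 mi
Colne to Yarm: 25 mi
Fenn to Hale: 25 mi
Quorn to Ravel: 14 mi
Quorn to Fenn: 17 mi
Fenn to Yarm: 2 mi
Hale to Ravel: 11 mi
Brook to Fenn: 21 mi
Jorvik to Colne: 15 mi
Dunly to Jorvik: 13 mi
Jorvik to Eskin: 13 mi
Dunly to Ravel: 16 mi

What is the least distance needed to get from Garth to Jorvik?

Running Dijkstra from Garth:
Garth: 0
Ravel: 17  (via Garth)
Fenn: 19  (via Garth)
Yarm: 21  (via Fenn)
Eskin: 21  (via Fenn)
Brook: 25  (via Garth)
Dunly: 25  (via Fenn)
Hale: 28  (via Ravel)
Quorn: 31  (via Ravel)
Jorvik: 34  (via Eskin)
Shortest route: Garth–Fenn–Eskin–Jorvik = 34 mi.

34 mi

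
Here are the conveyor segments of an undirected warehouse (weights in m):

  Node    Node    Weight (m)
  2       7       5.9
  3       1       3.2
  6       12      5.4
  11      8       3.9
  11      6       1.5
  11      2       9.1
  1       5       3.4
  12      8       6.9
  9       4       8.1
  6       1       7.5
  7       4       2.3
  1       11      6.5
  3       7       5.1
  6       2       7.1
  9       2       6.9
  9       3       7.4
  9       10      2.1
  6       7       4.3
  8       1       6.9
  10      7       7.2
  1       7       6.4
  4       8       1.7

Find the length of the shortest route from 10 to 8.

Candidate routes:
10–7–4–8: 7.2+2.3+1.7 = 11.2
10–9–3–7–4–8: 2.1+7.4+5.1+2.3+1.7 = 18.6
10–7–6–11–8: 7.2+4.3+1.5+3.9 = 16.9
10–9–4–8: 2.1+8.1+1.7 = 11.9
Cheapest is 10–7–4–8 at 11.2 m.

11.2 m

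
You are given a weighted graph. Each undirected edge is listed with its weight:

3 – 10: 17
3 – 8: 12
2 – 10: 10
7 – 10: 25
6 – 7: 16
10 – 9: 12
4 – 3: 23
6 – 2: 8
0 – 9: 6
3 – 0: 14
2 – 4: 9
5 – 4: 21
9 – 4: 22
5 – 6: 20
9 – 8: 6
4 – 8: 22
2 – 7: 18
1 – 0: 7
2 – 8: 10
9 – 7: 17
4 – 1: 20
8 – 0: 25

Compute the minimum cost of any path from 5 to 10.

Running Dijkstra from 5:
5: 0
6: 20  (via 5)
4: 21  (via 5)
2: 28  (via 6)
7: 36  (via 6)
8: 38  (via 2)
10: 38  (via 2)
Shortest route: 5 → 6 → 2 → 10 = 38.

38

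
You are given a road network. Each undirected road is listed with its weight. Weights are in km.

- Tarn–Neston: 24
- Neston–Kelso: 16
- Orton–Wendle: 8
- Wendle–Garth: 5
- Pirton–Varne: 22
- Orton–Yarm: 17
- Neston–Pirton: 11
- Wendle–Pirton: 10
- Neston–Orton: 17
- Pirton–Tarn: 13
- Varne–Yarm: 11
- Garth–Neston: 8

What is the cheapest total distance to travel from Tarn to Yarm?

Compare a few routes:
Tarn - Pirton - Wendle - Orton - Yarm: 13+10+8+17 = 48
Tarn - Neston - Orton - Yarm: 24+17+17 = 58
Tarn - Pirton - Varne - Yarm: 13+22+11 = 46
The minimum is 46 km via Tarn - Pirton - Varne - Yarm.

46 km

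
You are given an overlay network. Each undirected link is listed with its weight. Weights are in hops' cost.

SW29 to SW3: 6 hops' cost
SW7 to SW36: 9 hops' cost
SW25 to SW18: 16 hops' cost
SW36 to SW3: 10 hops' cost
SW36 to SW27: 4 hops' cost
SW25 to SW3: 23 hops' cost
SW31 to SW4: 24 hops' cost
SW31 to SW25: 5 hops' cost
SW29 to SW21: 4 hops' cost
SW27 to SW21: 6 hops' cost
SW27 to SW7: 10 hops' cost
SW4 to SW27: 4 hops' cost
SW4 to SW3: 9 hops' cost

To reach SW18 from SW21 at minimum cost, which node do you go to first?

SW29

Enumerating some paths:
SW21 → SW27 → SW4 → SW31 → SW25 → SW18: 6+4+24+5+16 = 55
SW21 → SW29 → SW3 → SW25 → SW18: 4+6+23+16 = 49
Cheapest is SW21 → SW29 → SW3 → SW25 → SW18 at 49 hops' cost.
So from SW21 the first move is to SW29.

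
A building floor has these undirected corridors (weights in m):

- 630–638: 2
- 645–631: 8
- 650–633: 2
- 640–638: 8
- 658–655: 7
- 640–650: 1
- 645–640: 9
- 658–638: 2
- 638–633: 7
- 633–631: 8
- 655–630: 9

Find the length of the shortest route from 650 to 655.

Shortest distances from 650:
650: 0
640: 1  (via 650)
633: 2  (via 650)
638: 9  (via 640)
645: 10  (via 640)
631: 10  (via 633)
658: 11  (via 638)
630: 11  (via 638)
655: 18  (via 658)
Shortest route: 650–640–638–658–655 = 18 m.

18 m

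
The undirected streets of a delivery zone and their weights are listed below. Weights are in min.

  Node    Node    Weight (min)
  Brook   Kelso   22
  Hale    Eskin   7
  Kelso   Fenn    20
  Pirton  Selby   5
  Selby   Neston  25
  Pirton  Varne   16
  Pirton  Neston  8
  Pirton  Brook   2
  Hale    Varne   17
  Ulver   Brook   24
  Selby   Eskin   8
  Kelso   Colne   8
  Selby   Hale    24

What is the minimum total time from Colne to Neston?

Shortest distances from Colne:
Colne: 0
Kelso: 8  (via Colne)
Fenn: 28  (via Kelso)
Brook: 30  (via Kelso)
Pirton: 32  (via Brook)
Selby: 37  (via Pirton)
Neston: 40  (via Pirton)
Shortest route: Colne–Kelso–Brook–Pirton–Neston = 40 min.

40 min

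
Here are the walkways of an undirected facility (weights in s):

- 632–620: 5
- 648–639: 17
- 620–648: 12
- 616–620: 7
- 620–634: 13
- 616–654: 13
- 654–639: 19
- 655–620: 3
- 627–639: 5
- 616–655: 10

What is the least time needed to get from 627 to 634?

47 s

Candidate routes:
627–639–648–620–634: 5+17+12+13 = 47
627–639–654–616–655–620–634: 5+19+13+10+3+13 = 63
627–639–654–616–620–634: 5+19+13+7+13 = 57
Cheapest is 627–639–648–620–634 at 47 s.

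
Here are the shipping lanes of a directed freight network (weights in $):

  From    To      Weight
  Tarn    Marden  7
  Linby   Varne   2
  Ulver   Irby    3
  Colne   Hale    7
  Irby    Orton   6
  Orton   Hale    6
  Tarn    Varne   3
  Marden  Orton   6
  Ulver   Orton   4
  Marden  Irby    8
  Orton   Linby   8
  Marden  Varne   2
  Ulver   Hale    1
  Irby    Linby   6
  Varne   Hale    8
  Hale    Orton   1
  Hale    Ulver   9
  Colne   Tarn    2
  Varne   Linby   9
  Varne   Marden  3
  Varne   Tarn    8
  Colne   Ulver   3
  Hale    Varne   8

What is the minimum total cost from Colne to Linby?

Candidate routes:
Colne → Ulver → Irby → Linby: 3+3+6 = 12
Colne → Ulver → Hale → Orton → Linby: 3+1+1+8 = 13
The minimum is $12 via Colne → Ulver → Irby → Linby.

$12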